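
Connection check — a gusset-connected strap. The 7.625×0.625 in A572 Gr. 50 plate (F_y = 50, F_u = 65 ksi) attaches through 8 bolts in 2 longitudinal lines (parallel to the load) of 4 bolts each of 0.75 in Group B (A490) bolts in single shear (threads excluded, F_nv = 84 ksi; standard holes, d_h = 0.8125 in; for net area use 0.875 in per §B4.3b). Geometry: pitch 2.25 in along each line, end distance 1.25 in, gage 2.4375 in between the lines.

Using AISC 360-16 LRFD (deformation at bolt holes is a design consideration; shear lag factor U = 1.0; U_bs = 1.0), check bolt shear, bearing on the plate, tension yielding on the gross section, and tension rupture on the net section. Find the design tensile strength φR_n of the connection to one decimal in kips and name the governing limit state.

Bolt shear: A_b = π(0.75)²/4 = 0.44179 in². φR_n = 0.75 × 84 × 0.44179 × 8 × 1 = 222.7 kips.
Bearing (0.625 in plate, F_u = 65 ksi): end bolts L_c = 1.25 − 0.8125/2 = 0.84375, R_n = min(1.2×0.84375×0.625×65, 2.4×0.75×0.625×65) = 41.133 kips/bolt; interior L_c = 2.25 − 0.8125 = 1.4375, R_n = 70.078 kips/bolt. φR_n = 0.75 × (2×41.133 + 6×70.078) = 377.1 kips.
Tension yield (gross): A_g = 7.625×0.625 = 4.7656 in². φR_n = 0.90 × 50 × 4.7656 = 214.5 kips.
Tension rupture (net): A_n = (7.625 − 2×0.875)×0.625 = 3.6719 in² (U = 1.0, A_e = A_n). φR_n = 0.75 × 65 × 3.6719 = 179.0 kips.
Governing: min(222.7, 377.1, 214.5, 179.0) = 179.0 kips → net-section rupture.

179.0 kips (net-section rupture governs)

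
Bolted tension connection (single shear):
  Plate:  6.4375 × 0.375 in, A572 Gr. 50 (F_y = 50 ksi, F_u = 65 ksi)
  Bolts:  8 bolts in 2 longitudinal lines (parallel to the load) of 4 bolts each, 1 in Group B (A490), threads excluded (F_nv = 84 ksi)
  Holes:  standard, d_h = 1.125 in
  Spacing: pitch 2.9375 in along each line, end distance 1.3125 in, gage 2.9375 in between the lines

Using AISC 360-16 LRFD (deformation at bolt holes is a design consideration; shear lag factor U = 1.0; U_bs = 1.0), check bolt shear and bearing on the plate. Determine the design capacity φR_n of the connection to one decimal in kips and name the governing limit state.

271.5 kips (bearing governs)

Bolt shear: A_b = π(1)²/4 = 0.7854 in². φR_n = 0.75 × 84 × 0.7854 × 8 × 1 = 395.8 kips.
Bearing (0.375 in plate, F_u = 65 ksi): end bolts L_c = 1.3125 − 1.125/2 = 0.75, R_n = min(1.2×0.75×0.375×65, 2.4×1×0.375×65) = 21.938 kips/bolt; interior L_c = 2.9375 − 1.125 = 1.8125, R_n = 53.016 kips/bolt. φR_n = 0.75 × (2×21.938 + 6×53.016) = 271.5 kips.
Governing: min(395.8, 271.5) = 271.5 kips → bearing.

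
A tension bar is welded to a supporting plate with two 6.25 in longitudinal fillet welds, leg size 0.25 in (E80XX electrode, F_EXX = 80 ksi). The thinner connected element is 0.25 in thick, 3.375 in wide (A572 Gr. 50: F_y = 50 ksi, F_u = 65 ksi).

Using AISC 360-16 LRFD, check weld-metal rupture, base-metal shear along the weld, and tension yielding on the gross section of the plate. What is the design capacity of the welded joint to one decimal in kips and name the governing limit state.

Weld metal: throat = 0.707×0.25 = 0.17675 in, L = 2×6.25 = 12.5 in. φR_n = 0.75 × 0.6 × 80 × 0.17675 × 12.5 = 79.5 kips.
Base metal shear (0.25 in plate): yield φR_n = 1.0×0.6×50×0.25×12.5 = 93.8 kips; rupture φR_n = 0.75×0.6×65×0.25×12.5 = 91.4 kips; take 91.4 kips (rupture).
Tension yield (gross): A_g = 3.375×0.25 = 0.84375 in². φR_n = 0.90 × 50 × 0.84375 = 38.0 kips.
Governing: min(79.5, 91.4, 38.0) = 38.0 kips → gross-section yield.

38.0 kips (gross-section yield governs)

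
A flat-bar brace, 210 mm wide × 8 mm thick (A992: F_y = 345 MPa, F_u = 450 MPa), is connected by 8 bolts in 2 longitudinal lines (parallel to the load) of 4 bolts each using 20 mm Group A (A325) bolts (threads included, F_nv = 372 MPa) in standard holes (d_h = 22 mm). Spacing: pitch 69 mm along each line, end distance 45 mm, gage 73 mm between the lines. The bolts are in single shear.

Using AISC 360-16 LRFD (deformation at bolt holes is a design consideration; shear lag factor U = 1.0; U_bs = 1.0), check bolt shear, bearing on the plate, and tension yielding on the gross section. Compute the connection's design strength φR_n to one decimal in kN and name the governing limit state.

Bolt shear: A_b = π(20)²/4 = 314.16 mm². φR_n = 0.75 × 372 × 314.16 × 8 × 1 = 701.2 kN.
Bearing (8 mm plate, F_u = 450 MPa): end bolts L_c = 45 − 22/2 = 34, R_n = min(1.2×34×8×450, 2.4×20×8×450) = 146.88 kN/bolt; interior L_c = 69 − 22 = 47, R_n = 172.8 kN/bolt. φR_n = 0.75 × (2×146.88 + 6×172.8) = 997.9 kN.
Tension yield (gross): A_g = 210×8 = 1680 mm². φR_n = 0.90 × 345 × 1680 = 521.6 kN.
Governing: min(701.2, 997.9, 521.6) = 521.6 kN → gross-section yield.

521.6 kN (gross-section yield governs)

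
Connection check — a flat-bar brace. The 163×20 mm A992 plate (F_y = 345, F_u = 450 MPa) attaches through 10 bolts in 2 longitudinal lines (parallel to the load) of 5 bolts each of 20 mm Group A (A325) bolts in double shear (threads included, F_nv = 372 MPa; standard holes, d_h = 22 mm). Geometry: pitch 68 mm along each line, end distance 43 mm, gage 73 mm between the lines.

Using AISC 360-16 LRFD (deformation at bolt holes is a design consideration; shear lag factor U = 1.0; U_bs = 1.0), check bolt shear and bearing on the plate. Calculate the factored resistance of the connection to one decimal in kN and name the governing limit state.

1753.0 kN (bolt shear governs)

Bolt shear: A_b = π(20)²/4 = 314.16 mm². φR_n = 0.75 × 372 × 314.16 × 10 × 2 = 1753.0 kN.
Bearing (20 mm plate, F_u = 450 MPa): end bolts L_c = 43 − 22/2 = 32, R_n = min(1.2×32×20×450, 2.4×20×20×450) = 345.6 kN/bolt; interior L_c = 68 − 22 = 46, R_n = 432 kN/bolt. φR_n = 0.75 × (2×345.6 + 8×432) = 3110.4 kN.
Governing: min(1753.0, 3110.4) = 1753.0 kN → bolt shear.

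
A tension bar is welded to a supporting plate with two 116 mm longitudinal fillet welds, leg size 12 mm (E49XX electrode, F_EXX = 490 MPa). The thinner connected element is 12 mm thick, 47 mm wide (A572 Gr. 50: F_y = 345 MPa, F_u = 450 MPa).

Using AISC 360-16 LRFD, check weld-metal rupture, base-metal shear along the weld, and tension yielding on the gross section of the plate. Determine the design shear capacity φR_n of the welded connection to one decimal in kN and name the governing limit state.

175.1 kN (gross-section yield governs)

Weld metal: throat = 0.707×12 = 8.484 mm, L = 2×116 = 232 mm. φR_n = 0.75 × 0.6 × 490 × 8.484 × 232 = 434.0 kN.
Base metal shear (12 mm plate): yield φR_n = 1.0×0.6×345×12×232 = 576.3 kN; rupture φR_n = 0.75×0.6×450×12×232 = 563.8 kN; take 563.8 kN (rupture).
Tension yield (gross): A_g = 47×12 = 564 mm². φR_n = 0.90 × 345 × 564 = 175.1 kN.
Governing: min(434.0, 563.8, 175.1) = 175.1 kN → gross-section yield.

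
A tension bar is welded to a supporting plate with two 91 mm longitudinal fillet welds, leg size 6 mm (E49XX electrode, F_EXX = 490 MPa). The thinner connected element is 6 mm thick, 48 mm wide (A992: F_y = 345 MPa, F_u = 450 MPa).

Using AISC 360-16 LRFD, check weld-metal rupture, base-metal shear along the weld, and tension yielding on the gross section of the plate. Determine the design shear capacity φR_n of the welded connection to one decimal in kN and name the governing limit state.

Weld metal: throat = 0.707×6 = 4.242 mm, L = 2×91 = 182 mm. φR_n = 0.75 × 0.6 × 490 × 4.242 × 182 = 170.2 kN.
Base metal shear (6 mm plate): yield φR_n = 1.0×0.6×345×6×182 = 226.0 kN; rupture φR_n = 0.75×0.6×450×6×182 = 221.1 kN; take 221.1 kN (rupture).
Tension yield (gross): A_g = 48×6 = 288 mm². φR_n = 0.90 × 345 × 288 = 89.4 kN.
Governing: min(170.2, 221.1, 89.4) = 89.4 kN → gross-section yield.

89.4 kN (gross-section yield governs)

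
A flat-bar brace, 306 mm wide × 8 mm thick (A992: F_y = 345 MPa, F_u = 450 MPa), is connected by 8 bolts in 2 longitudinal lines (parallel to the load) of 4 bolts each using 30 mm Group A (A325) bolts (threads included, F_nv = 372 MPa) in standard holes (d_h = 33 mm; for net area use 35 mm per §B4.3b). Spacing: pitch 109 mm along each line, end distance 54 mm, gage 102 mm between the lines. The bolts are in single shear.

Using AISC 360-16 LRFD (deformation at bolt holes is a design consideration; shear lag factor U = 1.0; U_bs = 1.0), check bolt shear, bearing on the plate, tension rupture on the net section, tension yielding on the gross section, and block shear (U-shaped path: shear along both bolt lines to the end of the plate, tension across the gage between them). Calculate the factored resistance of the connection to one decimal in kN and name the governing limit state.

Bolt shear: A_b = π(30)²/4 = 706.86 mm². φR_n = 0.75 × 372 × 706.86 × 8 × 1 = 1577.7 kN.
Bearing (8 mm plate, F_u = 450 MPa): end bolts L_c = 54 − 33/2 = 37.5, R_n = min(1.2×37.5×8×450, 2.4×30×8×450) = 162 kN/bolt; interior L_c = 109 − 33 = 76, R_n = 259.2 kN/bolt. φR_n = 0.75 × (2×162 + 6×259.2) = 1409.4 kN.
Tension rupture (net): A_n = (306 − 2×35)×8 = 1888 mm² (U = 1.0, A_e = A_n). φR_n = 0.75 × 450 × 1888 = 637.2 kN.
Tension yield (gross): A_g = 306×8 = 2448 mm². φR_n = 0.90 × 345 × 2448 = 760.1 kN.
Block shear: shear path 2×[54+3×109] = 2×381 mm, A_gv = 6096, A_nv = 2×(381 − 3.5×35)×8 = 4136 mm²; tension across gage: (102 − 1×35)×8 = 536 mm². R_n = min(0.6×450×4136, 0.6×345×6096) + 1.0×450×536 = min(1116.7, 1261.9) + 241.2 = 1357.9 kN. φR_n = 0.75 × 1357.9 = 1018.4 kN.
Governing: min(1577.7, 1409.4, 637.2, 760.1, 1018.4) = 637.2 kN → net-section rupture.

637.2 kN (net-section rupture governs)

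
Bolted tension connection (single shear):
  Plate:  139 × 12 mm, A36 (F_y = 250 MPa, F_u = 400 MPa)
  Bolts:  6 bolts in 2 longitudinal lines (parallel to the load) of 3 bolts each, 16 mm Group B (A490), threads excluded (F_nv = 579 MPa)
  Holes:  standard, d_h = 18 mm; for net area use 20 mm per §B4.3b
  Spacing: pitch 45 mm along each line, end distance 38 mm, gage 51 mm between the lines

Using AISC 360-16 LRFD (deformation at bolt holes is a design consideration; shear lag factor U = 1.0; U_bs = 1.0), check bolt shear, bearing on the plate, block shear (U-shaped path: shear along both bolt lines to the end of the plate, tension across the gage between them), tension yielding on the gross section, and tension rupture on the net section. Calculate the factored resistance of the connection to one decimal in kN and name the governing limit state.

Bolt shear: A_b = π(16)²/4 = 201.06 mm². φR_n = 0.75 × 579 × 201.06 × 6 × 1 = 523.9 kN.
Bearing (12 mm plate, F_u = 400 MPa): end bolts L_c = 38 − 18/2 = 29, R_n = min(1.2×29×12×400, 2.4×16×12×400) = 167.04 kN/bolt; interior L_c = 45 − 18 = 27, R_n = 155.52 kN/bolt. φR_n = 0.75 × (2×167.04 + 4×155.52) = 717.1 kN.
Block shear: shear path 2×[38+2×45] = 2×128 mm, A_gv = 3072, A_nv = 2×(128 − 2.5×20)×12 = 1872 mm²; tension across gage: (51 − 1×20)×12 = 372 mm². R_n = min(0.6×400×1872, 0.6×250×3072) + 1.0×400×372 = min(449.28, 460.8) + 148.8 = 598.08 kN. φR_n = 0.75 × 598.08 = 448.6 kN.
Tension yield (gross): A_g = 139×12 = 1668 mm². φR_n = 0.90 × 250 × 1668 = 375.3 kN.
Tension rupture (net): A_n = (139 − 2×20)×12 = 1188 mm² (U = 1.0, A_e = A_n). φR_n = 0.75 × 400 × 1188 = 356.4 kN.
Governing: min(523.9, 717.1, 448.6, 375.3, 356.4) = 356.4 kN → net-section rupture.

356.4 kN (net-section rupture governs)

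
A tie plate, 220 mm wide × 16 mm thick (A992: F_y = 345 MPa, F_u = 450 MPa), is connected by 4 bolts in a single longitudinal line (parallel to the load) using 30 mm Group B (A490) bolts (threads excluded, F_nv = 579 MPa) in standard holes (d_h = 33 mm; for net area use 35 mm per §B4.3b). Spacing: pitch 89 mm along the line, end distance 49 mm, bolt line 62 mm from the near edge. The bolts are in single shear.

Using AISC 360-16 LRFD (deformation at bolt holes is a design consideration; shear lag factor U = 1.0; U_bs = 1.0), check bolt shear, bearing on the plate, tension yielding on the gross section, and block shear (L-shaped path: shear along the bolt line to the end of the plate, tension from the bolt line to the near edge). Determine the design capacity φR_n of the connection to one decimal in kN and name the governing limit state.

867.2 kN (block shear governs)

Bolt shear: A_b = π(30)²/4 = 706.86 mm². φR_n = 0.75 × 579 × 706.86 × 4 × 1 = 1227.8 kN.
Bearing (16 mm plate, F_u = 450 MPa): end bolts L_c = 49 − 33/2 = 32.5, R_n = min(1.2×32.5×16×450, 2.4×30×16×450) = 280.8 kN/bolt; interior L_c = 89 − 33 = 56, R_n = 483.84 kN/bolt. φR_n = 0.75 × (1×280.8 + 3×483.84) = 1299.2 kN.
Tension yield (gross): A_g = 220×16 = 3520 mm². φR_n = 0.90 × 345 × 3520 = 1093.0 kN.
Block shear: shear path 1×[49+3×89] = 1×316 mm, A_gv = 5056, A_nv = 1×(316 − 3.5×35)×16 = 3096 mm²; tension to near edge: (62 − 0.5×35)×16 = 712 mm². R_n = min(0.6×450×3096, 0.6×345×5056) + 1.0×450×712 = min(835.92, 1046.6) + 320.4 = 1156.3 kN. φR_n = 0.75 × 1156.3 = 867.2 kN.
Governing: min(1227.8, 1299.2, 1093.0, 867.2) = 867.2 kN → block shear.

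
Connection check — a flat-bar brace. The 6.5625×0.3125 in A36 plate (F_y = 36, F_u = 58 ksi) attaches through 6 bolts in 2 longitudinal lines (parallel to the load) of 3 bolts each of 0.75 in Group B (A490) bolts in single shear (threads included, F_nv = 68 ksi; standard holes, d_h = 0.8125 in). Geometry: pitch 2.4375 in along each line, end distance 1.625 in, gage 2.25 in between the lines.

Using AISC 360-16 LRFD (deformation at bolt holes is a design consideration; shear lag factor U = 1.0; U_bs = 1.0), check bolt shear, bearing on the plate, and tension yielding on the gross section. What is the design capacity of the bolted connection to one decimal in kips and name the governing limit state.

Bolt shear: A_b = π(0.75)²/4 = 0.44179 in². φR_n = 0.75 × 68 × 0.44179 × 6 × 1 = 135.2 kips.
Bearing (0.3125 in plate, F_u = 58 ksi): end bolts L_c = 1.625 − 0.8125/2 = 1.21875, R_n = min(1.2×1.21875×0.3125×58, 2.4×0.75×0.3125×58) = 26.508 kips/bolt; interior L_c = 2.4375 − 0.8125 = 1.625, R_n = 32.625 kips/bolt. φR_n = 0.75 × (2×26.508 + 4×32.625) = 137.6 kips.
Tension yield (gross): A_g = 6.5625×0.3125 = 2.0508 in². φR_n = 0.90 × 36 × 2.0508 = 66.4 kips.
Governing: min(135.2, 137.6, 66.4) = 66.4 kips → gross-section yield.

66.4 kips (gross-section yield governs)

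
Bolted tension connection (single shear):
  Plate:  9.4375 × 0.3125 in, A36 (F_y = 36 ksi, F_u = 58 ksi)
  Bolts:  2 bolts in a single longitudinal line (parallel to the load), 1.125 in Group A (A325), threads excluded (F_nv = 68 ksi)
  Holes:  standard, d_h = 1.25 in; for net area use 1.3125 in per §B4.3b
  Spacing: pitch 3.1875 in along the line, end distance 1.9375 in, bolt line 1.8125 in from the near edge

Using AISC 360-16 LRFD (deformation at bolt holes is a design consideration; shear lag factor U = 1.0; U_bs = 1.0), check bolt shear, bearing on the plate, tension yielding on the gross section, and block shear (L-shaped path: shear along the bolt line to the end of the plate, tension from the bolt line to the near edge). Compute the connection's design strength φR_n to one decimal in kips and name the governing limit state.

Bolt shear: A_b = π(1.125)²/4 = 0.99402 in². φR_n = 0.75 × 68 × 0.99402 × 2 × 1 = 101.4 kips.
Bearing (0.3125 in plate, F_u = 58 ksi): end bolts L_c = 1.9375 − 1.25/2 = 1.3125, R_n = min(1.2×1.3125×0.3125×58, 2.4×1.125×0.3125×58) = 28.547 kips/bolt; interior L_c = 3.1875 − 1.25 = 1.9375, R_n = 42.141 kips/bolt. φR_n = 0.75 × (1×28.547 + 1×42.141) = 53.0 kips.
Tension yield (gross): A_g = 9.4375×0.3125 = 2.9492 in². φR_n = 0.90 × 36 × 2.9492 = 95.6 kips.
Block shear: shear path 1×[1.9375+1×3.1875] = 1×5.125 in, A_gv = 1.6016, A_nv = 1×(5.125 − 1.5×1.3125)×0.3125 = 0.98633 in²; tension to near edge: (1.8125 − 0.5×1.3125)×0.3125 = 0.36133 in². R_n = min(0.6×58×0.98633, 0.6×36×1.6016) + 1.0×58×0.36133 = min(34.324, 34.595) + 20.957 = 55.281 kips. φR_n = 0.75 × 55.281 = 41.5 kips.
Governing: min(101.4, 53.0, 95.6, 41.5) = 41.5 kips → block shear.

41.5 kips (block shear governs)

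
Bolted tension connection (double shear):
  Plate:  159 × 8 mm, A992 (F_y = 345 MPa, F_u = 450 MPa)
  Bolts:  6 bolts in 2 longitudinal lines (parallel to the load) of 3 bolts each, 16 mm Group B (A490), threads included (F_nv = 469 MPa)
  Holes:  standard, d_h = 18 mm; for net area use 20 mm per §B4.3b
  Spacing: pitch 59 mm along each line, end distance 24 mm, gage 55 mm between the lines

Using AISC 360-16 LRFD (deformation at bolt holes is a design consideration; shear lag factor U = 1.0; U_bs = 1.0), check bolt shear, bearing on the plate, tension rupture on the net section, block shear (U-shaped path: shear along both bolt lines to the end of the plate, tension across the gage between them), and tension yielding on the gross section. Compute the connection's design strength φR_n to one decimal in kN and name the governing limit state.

Bolt shear: A_b = π(16)²/4 = 201.06 mm². φR_n = 0.75 × 469 × 201.06 × 6 × 2 = 848.7 kN.
Bearing (8 mm plate, F_u = 450 MPa): end bolts L_c = 24 − 18/2 = 15, R_n = min(1.2×15×8×450, 2.4×16×8×450) = 64.8 kN/bolt; interior L_c = 59 − 18 = 41, R_n = 138.24 kN/bolt. φR_n = 0.75 × (2×64.8 + 4×138.24) = 511.9 kN.
Tension rupture (net): A_n = (159 − 2×20)×8 = 952 mm² (U = 1.0, A_e = A_n). φR_n = 0.75 × 450 × 952 = 321.3 kN.
Block shear: shear path 2×[24+2×59] = 2×142 mm, A_gv = 2272, A_nv = 2×(142 − 2.5×20)×8 = 1472 mm²; tension across gage: (55 − 1×20)×8 = 280 mm². R_n = min(0.6×450×1472, 0.6×345×2272) + 1.0×450×280 = min(397.44, 470.3) + 126 = 523.44 kN. φR_n = 0.75 × 523.44 = 392.6 kN.
Tension yield (gross): A_g = 159×8 = 1272 mm². φR_n = 0.90 × 345 × 1272 = 395.0 kN.
Governing: min(848.7, 511.9, 321.3, 392.6, 395.0) = 321.3 kN → net-section rupture.

321.3 kN (net-section rupture governs)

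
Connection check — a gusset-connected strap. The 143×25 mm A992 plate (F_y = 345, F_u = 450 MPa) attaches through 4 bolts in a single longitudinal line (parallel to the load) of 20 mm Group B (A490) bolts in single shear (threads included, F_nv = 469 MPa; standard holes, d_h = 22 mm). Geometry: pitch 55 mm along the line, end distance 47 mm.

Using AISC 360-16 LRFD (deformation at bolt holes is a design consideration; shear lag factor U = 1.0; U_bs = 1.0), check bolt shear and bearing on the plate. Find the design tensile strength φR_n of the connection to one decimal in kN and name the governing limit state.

Bolt shear: A_b = π(20)²/4 = 314.16 mm². φR_n = 0.75 × 469 × 314.16 × 4 × 1 = 442.0 kN.
Bearing (25 mm plate, F_u = 450 MPa): end bolts L_c = 47 − 22/2 = 36, R_n = min(1.2×36×25×450, 2.4×20×25×450) = 486 kN/bolt; interior L_c = 55 − 22 = 33, R_n = 445.5 kN/bolt. φR_n = 0.75 × (1×486 + 3×445.5) = 1366.9 kN.
Governing: min(442.0, 1366.9) = 442.0 kN → bolt shear.

442.0 kN (bolt shear governs)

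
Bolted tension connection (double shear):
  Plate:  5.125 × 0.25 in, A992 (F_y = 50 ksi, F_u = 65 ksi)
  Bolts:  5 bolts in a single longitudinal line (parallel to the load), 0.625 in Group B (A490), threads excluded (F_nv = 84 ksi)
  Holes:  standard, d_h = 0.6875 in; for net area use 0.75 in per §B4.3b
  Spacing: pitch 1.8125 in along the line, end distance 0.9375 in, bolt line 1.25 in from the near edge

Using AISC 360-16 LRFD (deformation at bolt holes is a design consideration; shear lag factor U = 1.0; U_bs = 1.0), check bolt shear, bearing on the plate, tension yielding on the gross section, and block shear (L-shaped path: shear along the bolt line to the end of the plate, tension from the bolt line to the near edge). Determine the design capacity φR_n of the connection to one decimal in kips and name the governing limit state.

Bolt shear: A_b = π(0.625)²/4 = 0.3068 in². φR_n = 0.75 × 84 × 0.3068 × 5 × 2 = 193.3 kips.
Bearing (0.25 in plate, F_u = 65 ksi): end bolts L_c = 0.9375 − 0.6875/2 = 0.59375, R_n = min(1.2×0.59375×0.25×65, 2.4×0.625×0.25×65) = 11.578 kips/bolt; interior L_c = 1.8125 − 0.6875 = 1.125, R_n = 21.938 kips/bolt. φR_n = 0.75 × (1×11.578 + 4×21.938) = 74.5 kips.
Tension yield (gross): A_g = 5.125×0.25 = 1.2813 in². φR_n = 0.90 × 50 × 1.2813 = 57.7 kips.
Block shear: shear path 1×[0.9375+4×1.8125] = 1×8.1875 in, A_gv = 2.0469, A_nv = 1×(8.1875 − 4.5×0.75)×0.25 = 1.2031 in²; tension to near edge: (1.25 − 0.5×0.75)×0.25 = 0.21875 in². R_n = min(0.6×65×1.2031, 0.6×50×2.0469) + 1.0×65×0.21875 = min(46.921, 61.407) + 14.219 = 61.14 kips. φR_n = 0.75 × 61.14 = 45.9 kips.
Governing: min(193.3, 74.5, 57.7, 45.9) = 45.9 kips → block shear.

45.9 kips (block shear governs)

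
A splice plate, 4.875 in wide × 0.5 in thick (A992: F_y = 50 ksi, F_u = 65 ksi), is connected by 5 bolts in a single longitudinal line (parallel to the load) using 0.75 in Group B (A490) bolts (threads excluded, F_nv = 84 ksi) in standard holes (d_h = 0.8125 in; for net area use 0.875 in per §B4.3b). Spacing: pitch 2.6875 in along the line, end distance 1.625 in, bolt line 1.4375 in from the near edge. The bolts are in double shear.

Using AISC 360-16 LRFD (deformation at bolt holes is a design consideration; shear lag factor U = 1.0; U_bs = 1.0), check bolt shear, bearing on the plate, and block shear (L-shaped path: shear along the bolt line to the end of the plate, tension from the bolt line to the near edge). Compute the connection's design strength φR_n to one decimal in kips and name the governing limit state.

Bolt shear: A_b = π(0.75)²/4 = 0.44179 in². φR_n = 0.75 × 84 × 0.44179 × 5 × 2 = 278.3 kips.
Bearing (0.5 in plate, F_u = 65 ksi): end bolts L_c = 1.625 − 0.8125/2 = 1.21875, R_n = min(1.2×1.21875×0.5×65, 2.4×0.75×0.5×65) = 47.531 kips/bolt; interior L_c = 2.6875 − 0.8125 = 1.875, R_n = 58.5 kips/bolt. φR_n = 0.75 × (1×47.531 + 4×58.5) = 211.1 kips.
Block shear: shear path 1×[1.625+4×2.6875] = 1×12.375 in, A_gv = 6.1875, A_nv = 1×(12.375 − 4.5×0.875)×0.5 = 4.2188 in²; tension to near edge: (1.4375 − 0.5×0.875)×0.5 = 0.5 in². R_n = min(0.6×65×4.2188, 0.6×50×6.1875) + 1.0×65×0.5 = min(164.53, 185.63) + 32.5 = 197.03 kips. φR_n = 0.75 × 197.03 = 147.8 kips.
Governing: min(278.3, 211.1, 147.8) = 147.8 kips → block shear.

147.8 kips (block shear governs)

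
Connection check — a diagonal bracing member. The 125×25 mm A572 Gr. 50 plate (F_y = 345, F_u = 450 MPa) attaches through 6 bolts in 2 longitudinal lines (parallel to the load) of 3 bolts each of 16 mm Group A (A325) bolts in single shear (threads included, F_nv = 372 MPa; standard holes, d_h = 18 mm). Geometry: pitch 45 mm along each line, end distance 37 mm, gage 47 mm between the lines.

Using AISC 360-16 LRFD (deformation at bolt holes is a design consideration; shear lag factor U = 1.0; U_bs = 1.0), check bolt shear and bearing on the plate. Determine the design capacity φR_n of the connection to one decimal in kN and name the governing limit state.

336.6 kN (bolt shear governs)

Bolt shear: A_b = π(16)²/4 = 201.06 mm². φR_n = 0.75 × 372 × 201.06 × 6 × 1 = 336.6 kN.
Bearing (25 mm plate, F_u = 450 MPa): end bolts L_c = 37 − 18/2 = 28, R_n = min(1.2×28×25×450, 2.4×16×25×450) = 378 kN/bolt; interior L_c = 45 − 18 = 27, R_n = 364.5 kN/bolt. φR_n = 0.75 × (2×378 + 4×364.5) = 1660.5 kN.
Governing: min(336.6, 1660.5) = 336.6 kN → bolt shear.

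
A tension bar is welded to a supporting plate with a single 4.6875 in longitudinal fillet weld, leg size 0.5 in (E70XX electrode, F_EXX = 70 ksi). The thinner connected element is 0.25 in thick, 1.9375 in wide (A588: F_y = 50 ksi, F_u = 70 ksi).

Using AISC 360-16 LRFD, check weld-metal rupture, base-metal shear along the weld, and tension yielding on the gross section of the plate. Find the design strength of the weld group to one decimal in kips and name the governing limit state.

Weld metal: throat = 0.707×0.5 = 0.3535 in, L = 4.6875 in. φR_n = 0.75 × 0.6 × 70 × 0.3535 × 4.6875 = 52.2 kips.
Base metal shear (0.25 in plate): yield φR_n = 1.0×0.6×50×0.25×4.6875 = 35.2 kips; rupture φR_n = 0.75×0.6×70×0.25×4.6875 = 36.9 kips; take 35.2 kips (yield).
Tension yield (gross): A_g = 1.9375×0.25 = 0.48438 in². φR_n = 0.90 × 50 × 0.48438 = 21.8 kips.
Governing: min(52.2, 35.2, 21.8) = 21.8 kips → gross-section yield.

21.8 kips (gross-section yield governs)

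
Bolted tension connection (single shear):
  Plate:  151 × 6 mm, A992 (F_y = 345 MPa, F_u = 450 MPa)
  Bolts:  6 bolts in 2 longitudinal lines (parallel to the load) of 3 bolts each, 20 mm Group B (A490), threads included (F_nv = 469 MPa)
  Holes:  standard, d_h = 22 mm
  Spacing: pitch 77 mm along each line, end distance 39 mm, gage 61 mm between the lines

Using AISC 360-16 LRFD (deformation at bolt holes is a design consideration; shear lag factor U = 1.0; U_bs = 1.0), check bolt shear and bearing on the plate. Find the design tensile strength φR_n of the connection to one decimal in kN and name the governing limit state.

Bolt shear: A_b = π(20)²/4 = 314.16 mm². φR_n = 0.75 × 469 × 314.16 × 6 × 1 = 663.0 kN.
Bearing (6 mm plate, F_u = 450 MPa): end bolts L_c = 39 − 22/2 = 28, R_n = min(1.2×28×6×450, 2.4×20×6×450) = 90.72 kN/bolt; interior L_c = 77 − 22 = 55, R_n = 129.6 kN/bolt. φR_n = 0.75 × (2×90.72 + 4×129.6) = 524.9 kN.
Governing: min(663.0, 524.9) = 524.9 kN → bearing.

524.9 kN (bearing governs)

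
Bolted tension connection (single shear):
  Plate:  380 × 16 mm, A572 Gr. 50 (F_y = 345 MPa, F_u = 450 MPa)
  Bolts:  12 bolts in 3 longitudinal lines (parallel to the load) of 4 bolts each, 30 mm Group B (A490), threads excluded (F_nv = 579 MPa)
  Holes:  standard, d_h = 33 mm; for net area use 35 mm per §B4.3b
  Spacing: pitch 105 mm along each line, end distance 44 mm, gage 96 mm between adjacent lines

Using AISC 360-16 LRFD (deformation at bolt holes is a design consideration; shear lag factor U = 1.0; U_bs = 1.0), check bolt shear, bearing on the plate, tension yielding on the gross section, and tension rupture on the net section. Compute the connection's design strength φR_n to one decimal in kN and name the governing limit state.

Bolt shear: A_b = π(30)²/4 = 706.86 mm². φR_n = 0.75 × 579 × 706.86 × 12 × 1 = 3683.4 kN.
Bearing (16 mm plate, F_u = 450 MPa): end bolts L_c = 44 − 33/2 = 27.5, R_n = min(1.2×27.5×16×450, 2.4×30×16×450) = 237.6 kN/bolt; interior L_c = 105 − 33 = 72, R_n = 518.4 kN/bolt. φR_n = 0.75 × (3×237.6 + 9×518.4) = 4033.8 kN.
Tension yield (gross): A_g = 380×16 = 6080 mm². φR_n = 0.90 × 345 × 6080 = 1887.8 kN.
Tension rupture (net): A_n = (380 − 3×35)×16 = 4400 mm² (U = 1.0, A_e = A_n). φR_n = 0.75 × 450 × 4400 = 1485.0 kN.
Governing: min(3683.4, 4033.8, 1887.8, 1485.0) = 1485.0 kN → net-section rupture.

1485.0 kN (net-section rupture governs)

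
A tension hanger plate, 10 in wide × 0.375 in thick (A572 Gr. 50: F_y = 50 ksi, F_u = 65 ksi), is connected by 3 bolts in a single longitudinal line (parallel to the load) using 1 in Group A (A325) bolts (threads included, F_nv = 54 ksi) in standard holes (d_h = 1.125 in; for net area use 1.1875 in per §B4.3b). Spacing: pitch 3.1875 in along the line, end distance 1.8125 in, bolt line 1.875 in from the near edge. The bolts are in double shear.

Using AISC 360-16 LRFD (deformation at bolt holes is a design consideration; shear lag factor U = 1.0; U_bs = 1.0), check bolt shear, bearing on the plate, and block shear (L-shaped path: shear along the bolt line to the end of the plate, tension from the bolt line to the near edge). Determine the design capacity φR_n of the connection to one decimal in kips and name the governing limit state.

Bolt shear: A_b = π(1)²/4 = 0.7854 in². φR_n = 0.75 × 54 × 0.7854 × 3 × 2 = 190.9 kips.
Bearing (0.375 in plate, F_u = 65 ksi): end bolts L_c = 1.8125 − 1.125/2 = 1.25, R_n = min(1.2×1.25×0.375×65, 2.4×1×0.375×65) = 36.563 kips/bolt; interior L_c = 3.1875 − 1.125 = 2.0625, R_n = 58.5 kips/bolt. φR_n = 0.75 × (1×36.563 + 2×58.5) = 115.2 kips.
Block shear: shear path 1×[1.8125+2×3.1875] = 1×8.1875 in, A_gv = 3.0703, A_nv = 1×(8.1875 − 2.5×1.1875)×0.375 = 1.957 in²; tension to near edge: (1.875 − 0.5×1.1875)×0.375 = 0.48047 in². R_n = min(0.6×65×1.957, 0.6×50×3.0703) + 1.0×65×0.48047 = min(76.323, 92.109) + 31.231 = 107.55 kips. φR_n = 0.75 × 107.55 = 80.7 kips.
Governing: min(190.9, 115.2, 80.7) = 80.7 kips → block shear.

80.7 kips (block shear governs)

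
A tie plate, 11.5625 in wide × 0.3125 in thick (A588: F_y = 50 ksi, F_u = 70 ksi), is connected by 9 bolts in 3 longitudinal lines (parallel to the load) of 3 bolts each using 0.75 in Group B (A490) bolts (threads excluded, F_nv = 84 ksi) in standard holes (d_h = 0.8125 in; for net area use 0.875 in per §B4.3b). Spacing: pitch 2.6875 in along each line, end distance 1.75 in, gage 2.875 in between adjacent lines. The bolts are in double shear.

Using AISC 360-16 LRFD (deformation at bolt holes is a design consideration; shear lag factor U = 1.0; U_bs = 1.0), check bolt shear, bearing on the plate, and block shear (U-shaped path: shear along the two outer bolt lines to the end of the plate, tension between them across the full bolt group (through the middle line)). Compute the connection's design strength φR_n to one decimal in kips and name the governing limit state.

162.8 kips (block shear governs)

Bolt shear: A_b = π(0.75)²/4 = 0.44179 in². φR_n = 0.75 × 84 × 0.44179 × 9 × 2 = 501.0 kips.
Bearing (0.3125 in plate, F_u = 70 ksi): end bolts L_c = 1.75 − 0.8125/2 = 1.34375, R_n = min(1.2×1.34375×0.3125×70, 2.4×0.75×0.3125×70) = 35.273 kips/bolt; interior L_c = 2.6875 − 0.8125 = 1.875, R_n = 39.375 kips/bolt. φR_n = 0.75 × (3×35.273 + 6×39.375) = 256.6 kips.
Block shear: shear path 2×[1.75+2×2.6875] = 2×7.125 in, A_gv = 4.4531, A_nv = 2×(7.125 − 2.5×0.875)×0.3125 = 3.0859 in²; tension across gage: (5.75 − 2×0.875)×0.3125 = 1.25 in². R_n = min(0.6×70×3.0859, 0.6×50×4.4531) + 1.0×70×1.25 = min(129.61, 133.59) + 87.5 = 217.11 kips. φR_n = 0.75 × 217.11 = 162.8 kips.
Governing: min(501.0, 256.6, 162.8) = 162.8 kips → block shear.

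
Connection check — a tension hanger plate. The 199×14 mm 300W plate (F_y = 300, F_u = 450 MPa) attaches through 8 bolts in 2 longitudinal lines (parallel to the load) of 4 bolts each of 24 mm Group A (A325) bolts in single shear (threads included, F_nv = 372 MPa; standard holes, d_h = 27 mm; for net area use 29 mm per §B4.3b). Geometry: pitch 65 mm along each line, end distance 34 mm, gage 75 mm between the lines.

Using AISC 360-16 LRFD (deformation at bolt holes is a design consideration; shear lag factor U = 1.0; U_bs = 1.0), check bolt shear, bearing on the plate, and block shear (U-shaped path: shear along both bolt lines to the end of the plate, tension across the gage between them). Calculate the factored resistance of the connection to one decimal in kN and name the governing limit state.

940.3 kN (block shear governs)

Bolt shear: A_b = π(24)²/4 = 452.39 mm². φR_n = 0.75 × 372 × 452.39 × 8 × 1 = 1009.7 kN.
Bearing (14 mm plate, F_u = 450 MPa): end bolts L_c = 34 − 27/2 = 20.5, R_n = min(1.2×20.5×14×450, 2.4×24×14×450) = 154.98 kN/bolt; interior L_c = 65 − 27 = 38, R_n = 287.28 kN/bolt. φR_n = 0.75 × (2×154.98 + 6×287.28) = 1525.2 kN.
Block shear: shear path 2×[34+3×65] = 2×229 mm, A_gv = 6412, A_nv = 2×(229 − 3.5×29)×14 = 3570 mm²; tension across gage: (75 − 1×29)×14 = 644 mm². R_n = min(0.6×450×3570, 0.6×300×6412) + 1.0×450×644 = min(963.9, 1154.2) + 289.8 = 1253.7 kN. φR_n = 0.75 × 1253.7 = 940.3 kN.
Governing: min(1009.7, 1525.2, 940.3) = 940.3 kN → block shear.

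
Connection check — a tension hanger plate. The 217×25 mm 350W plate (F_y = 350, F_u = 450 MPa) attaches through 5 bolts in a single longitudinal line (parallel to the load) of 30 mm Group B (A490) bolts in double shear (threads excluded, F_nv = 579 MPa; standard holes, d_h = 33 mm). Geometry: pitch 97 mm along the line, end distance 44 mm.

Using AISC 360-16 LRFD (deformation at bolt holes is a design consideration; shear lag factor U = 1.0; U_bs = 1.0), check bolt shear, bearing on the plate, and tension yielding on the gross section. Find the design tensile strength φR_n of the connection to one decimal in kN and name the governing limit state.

1708.9 kN (gross-section yield governs)

Bolt shear: A_b = π(30)²/4 = 706.86 mm². φR_n = 0.75 × 579 × 706.86 × 5 × 2 = 3069.5 kN.
Bearing (25 mm plate, F_u = 450 MPa): end bolts L_c = 44 − 33/2 = 27.5, R_n = min(1.2×27.5×25×450, 2.4×30×25×450) = 371.25 kN/bolt; interior L_c = 97 − 33 = 64, R_n = 810 kN/bolt. φR_n = 0.75 × (1×371.25 + 4×810) = 2708.4 kN.
Tension yield (gross): A_g = 217×25 = 5425 mm². φR_n = 0.90 × 350 × 5425 = 1708.9 kN.
Governing: min(3069.5, 2708.4, 1708.9) = 1708.9 kN → gross-section yield.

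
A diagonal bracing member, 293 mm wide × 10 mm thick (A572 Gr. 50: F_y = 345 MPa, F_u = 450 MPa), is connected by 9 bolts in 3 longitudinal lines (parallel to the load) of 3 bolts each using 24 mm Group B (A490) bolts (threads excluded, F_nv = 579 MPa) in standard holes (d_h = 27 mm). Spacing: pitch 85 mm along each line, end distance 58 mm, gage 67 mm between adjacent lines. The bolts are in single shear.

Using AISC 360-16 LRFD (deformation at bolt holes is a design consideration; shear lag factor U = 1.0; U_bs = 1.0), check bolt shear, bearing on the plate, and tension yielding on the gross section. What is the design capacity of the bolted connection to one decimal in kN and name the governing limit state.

Bolt shear: A_b = π(24)²/4 = 452.39 mm². φR_n = 0.75 × 579 × 452.39 × 9 × 1 = 1768.1 kN.
Bearing (10 mm plate, F_u = 450 MPa): end bolts L_c = 58 − 27/2 = 44.5, R_n = min(1.2×44.5×10×450, 2.4×24×10×450) = 240.3 kN/bolt; interior L_c = 85 − 27 = 58, R_n = 259.2 kN/bolt. φR_n = 0.75 × (3×240.3 + 6×259.2) = 1707.1 kN.
Tension yield (gross): A_g = 293×10 = 2930 mm². φR_n = 0.90 × 345 × 2930 = 909.8 kN.
Governing: min(1768.1, 1707.1, 909.8) = 909.8 kN → gross-section yield.

909.8 kN (gross-section yield governs)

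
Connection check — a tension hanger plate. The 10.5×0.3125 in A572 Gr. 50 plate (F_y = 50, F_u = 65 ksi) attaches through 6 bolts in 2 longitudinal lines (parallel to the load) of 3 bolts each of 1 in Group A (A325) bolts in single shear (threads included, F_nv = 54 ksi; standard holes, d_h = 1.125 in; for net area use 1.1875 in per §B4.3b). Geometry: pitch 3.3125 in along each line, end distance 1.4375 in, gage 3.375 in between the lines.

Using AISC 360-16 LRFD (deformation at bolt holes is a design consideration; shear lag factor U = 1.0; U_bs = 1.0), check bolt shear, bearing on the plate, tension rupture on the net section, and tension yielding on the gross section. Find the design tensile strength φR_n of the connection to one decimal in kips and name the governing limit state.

Bolt shear: A_b = π(1)²/4 = 0.7854 in². φR_n = 0.75 × 54 × 0.7854 × 6 × 1 = 190.9 kips.
Bearing (0.3125 in plate, F_u = 65 ksi): end bolts L_c = 1.4375 − 1.125/2 = 0.875, R_n = min(1.2×0.875×0.3125×65, 2.4×1×0.3125×65) = 21.328 kips/bolt; interior L_c = 3.3125 − 1.125 = 2.1875, R_n = 48.75 kips/bolt. φR_n = 0.75 × (2×21.328 + 4×48.75) = 178.2 kips.
Tension rupture (net): A_n = (10.5 − 2×1.1875)×0.3125 = 2.5391 in² (U = 1.0, A_e = A_n). φR_n = 0.75 × 65 × 2.5391 = 123.8 kips.
Tension yield (gross): A_g = 10.5×0.3125 = 3.2813 in². φR_n = 0.90 × 50 × 3.2813 = 147.7 kips.
Governing: min(190.9, 178.2, 123.8, 147.7) = 123.8 kips → net-section rupture.

123.8 kips (net-section rupture governs)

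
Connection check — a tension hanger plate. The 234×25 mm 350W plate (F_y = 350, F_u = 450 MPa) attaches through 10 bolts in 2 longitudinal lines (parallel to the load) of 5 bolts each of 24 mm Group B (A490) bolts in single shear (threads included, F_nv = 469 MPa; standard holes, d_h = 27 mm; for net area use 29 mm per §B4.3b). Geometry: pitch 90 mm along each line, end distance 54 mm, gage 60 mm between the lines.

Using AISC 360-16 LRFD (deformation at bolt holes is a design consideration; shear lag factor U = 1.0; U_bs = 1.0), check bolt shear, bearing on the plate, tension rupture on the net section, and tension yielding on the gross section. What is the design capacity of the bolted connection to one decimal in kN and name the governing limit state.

1485.0 kN (net-section rupture governs)

Bolt shear: A_b = π(24)²/4 = 452.39 mm². φR_n = 0.75 × 469 × 452.39 × 10 × 1 = 1591.3 kN.
Bearing (25 mm plate, F_u = 450 MPa): end bolts L_c = 54 − 27/2 = 40.5, R_n = min(1.2×40.5×25×450, 2.4×24×25×450) = 546.75 kN/bolt; interior L_c = 90 − 27 = 63, R_n = 648 kN/bolt. φR_n = 0.75 × (2×546.75 + 8×648) = 4708.1 kN.
Tension rupture (net): A_n = (234 − 2×29)×25 = 4400 mm² (U = 1.0, A_e = A_n). φR_n = 0.75 × 450 × 4400 = 1485.0 kN.
Tension yield (gross): A_g = 234×25 = 5850 mm². φR_n = 0.90 × 350 × 5850 = 1842.8 kN.
Governing: min(1591.3, 4708.1, 1485.0, 1842.8) = 1485.0 kN → net-section rupture.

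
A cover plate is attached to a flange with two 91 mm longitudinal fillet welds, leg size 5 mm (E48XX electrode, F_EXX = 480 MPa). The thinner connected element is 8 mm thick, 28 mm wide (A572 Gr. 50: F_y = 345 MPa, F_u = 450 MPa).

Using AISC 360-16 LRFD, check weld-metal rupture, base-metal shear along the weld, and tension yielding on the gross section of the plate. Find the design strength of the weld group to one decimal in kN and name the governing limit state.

Weld metal: throat = 0.707×5 = 3.535 mm, L = 2×91 = 182 mm. φR_n = 0.75 × 0.6 × 480 × 3.535 × 182 = 139.0 kN.
Base metal shear (8 mm plate): yield φR_n = 1.0×0.6×345×8×182 = 301.4 kN; rupture φR_n = 0.75×0.6×450×8×182 = 294.8 kN; take 294.8 kN (rupture).
Tension yield (gross): A_g = 28×8 = 224 mm². φR_n = 0.90 × 345 × 224 = 69.6 kN.
Governing: min(139.0, 294.8, 69.6) = 69.6 kN → gross-section yield.

69.6 kN (gross-section yield governs)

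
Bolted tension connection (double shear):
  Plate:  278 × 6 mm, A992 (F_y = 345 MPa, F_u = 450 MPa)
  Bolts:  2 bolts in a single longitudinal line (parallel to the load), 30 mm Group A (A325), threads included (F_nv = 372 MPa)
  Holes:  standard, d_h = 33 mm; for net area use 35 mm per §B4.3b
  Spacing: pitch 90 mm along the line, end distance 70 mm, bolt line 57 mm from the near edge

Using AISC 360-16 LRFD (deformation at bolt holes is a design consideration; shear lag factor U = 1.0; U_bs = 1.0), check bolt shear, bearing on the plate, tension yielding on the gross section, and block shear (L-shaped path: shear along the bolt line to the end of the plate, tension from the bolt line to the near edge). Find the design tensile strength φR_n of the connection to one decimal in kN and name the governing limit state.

Bolt shear: A_b = π(30)²/4 = 706.86 mm². φR_n = 0.75 × 372 × 706.86 × 2 × 2 = 788.9 kN.
Bearing (6 mm plate, F_u = 450 MPa): end bolts L_c = 70 − 33/2 = 53.5, R_n = min(1.2×53.5×6×450, 2.4×30×6×450) = 173.34 kN/bolt; interior L_c = 90 − 33 = 57, R_n = 184.68 kN/bolt. φR_n = 0.75 × (1×173.34 + 1×184.68) = 268.5 kN.
Tension yield (gross): A_g = 278×6 = 1668 mm². φR_n = 0.90 × 345 × 1668 = 517.9 kN.
Block shear: shear path 1×[70+1×90] = 1×160 mm, A_gv = 960, A_nv = 1×(160 − 1.5×35)×6 = 645 mm²; tension to near edge: (57 − 0.5×35)×6 = 237 mm². R_n = min(0.6×450×645, 0.6×345×960) + 1.0×450×237 = min(174.15, 198.72) + 106.65 = 280.8 kN. φR_n = 0.75 × 280.8 = 210.6 kN.
Governing: min(788.9, 268.5, 517.9, 210.6) = 210.6 kN → block shear.

210.6 kN (block shear governs)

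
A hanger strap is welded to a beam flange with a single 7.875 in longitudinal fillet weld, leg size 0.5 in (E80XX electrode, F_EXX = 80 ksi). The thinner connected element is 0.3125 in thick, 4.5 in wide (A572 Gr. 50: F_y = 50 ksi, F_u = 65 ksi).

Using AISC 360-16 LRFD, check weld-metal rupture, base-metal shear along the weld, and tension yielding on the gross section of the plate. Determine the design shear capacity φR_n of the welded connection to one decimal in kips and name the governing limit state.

Weld metal: throat = 0.707×0.5 = 0.3535 in, L = 7.875 in. φR_n = 0.75 × 0.6 × 80 × 0.3535 × 7.875 = 100.2 kips.
Base metal shear (0.3125 in plate): yield φR_n = 1.0×0.6×50×0.3125×7.875 = 73.8 kips; rupture φR_n = 0.75×0.6×65×0.3125×7.875 = 72.0 kips; take 72.0 kips (rupture).
Tension yield (gross): A_g = 4.5×0.3125 = 1.4063 in². φR_n = 0.90 × 50 × 1.4063 = 63.3 kips.
Governing: min(100.2, 72.0, 63.3) = 63.3 kips → gross-section yield.

63.3 kips (gross-section yield governs)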